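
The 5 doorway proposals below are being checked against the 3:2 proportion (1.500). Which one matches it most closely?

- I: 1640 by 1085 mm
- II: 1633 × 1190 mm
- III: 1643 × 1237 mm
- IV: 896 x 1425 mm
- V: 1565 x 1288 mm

Target 3:2 ≈ 1.500.
I: 1.512 (Δ0.012)  II: 1.372 (Δ0.128)  III: 1.328 (Δ0.172)  IV: 1.590 (Δ0.090)  V: 1.215 (Δ0.285)

I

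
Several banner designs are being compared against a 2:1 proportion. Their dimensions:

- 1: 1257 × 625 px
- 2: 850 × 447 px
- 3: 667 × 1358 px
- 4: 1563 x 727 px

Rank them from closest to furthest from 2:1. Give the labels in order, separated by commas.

1, 3, 2, 4

Ratios: 1 = 1257 / 625 ≈ 2.011; 2 = 850 / 447 ≈ 1.902; 3 = 1358 / 667 ≈ 2.036; 4 = 1563 / 727 ≈ 2.150.
|Δ from 2.000|: 1 0.011; 2 0.098; 3 0.036; 4 0.150.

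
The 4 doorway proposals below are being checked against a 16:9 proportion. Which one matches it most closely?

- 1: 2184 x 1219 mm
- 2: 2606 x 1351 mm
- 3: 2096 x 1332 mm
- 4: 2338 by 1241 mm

1

Ratios (long/short): 1 ≈ 1.792; 2 ≈ 1.929; 3 ≈ 1.574; 4 ≈ 1.884.
16:9 ≈ 1.778; option 1 is nearest (Δ 0.014).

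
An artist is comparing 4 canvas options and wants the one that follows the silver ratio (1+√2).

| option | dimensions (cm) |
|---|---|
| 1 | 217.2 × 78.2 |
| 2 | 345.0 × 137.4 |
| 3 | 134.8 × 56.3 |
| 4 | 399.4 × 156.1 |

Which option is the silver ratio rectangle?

3

Target silver ratio ≈ 2.414.
1: 2.777 (Δ0.363)  2: 2.511 (Δ0.097)  3: 2.394 (Δ0.020)  4: 2.559 (Δ0.145)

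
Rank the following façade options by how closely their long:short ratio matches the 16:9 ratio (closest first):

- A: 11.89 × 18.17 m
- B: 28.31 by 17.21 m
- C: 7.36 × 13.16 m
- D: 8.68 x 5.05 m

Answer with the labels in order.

C, D, B, A

Ratios: A = 18.17 / 11.89 ≈ 1.528; B = 28.31 / 17.21 ≈ 1.645; C = 13.16 / 7.36 ≈ 1.788; D = 8.68 / 5.05 ≈ 1.719.
|Δ from 1.778|: A 0.250; B 0.133; C 0.010; D 0.059.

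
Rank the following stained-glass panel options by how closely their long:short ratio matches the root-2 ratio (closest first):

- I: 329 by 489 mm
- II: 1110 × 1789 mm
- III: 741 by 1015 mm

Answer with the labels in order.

III, I, II

I: 489/329 ≈ 1.486 → |1.486 − 1.414| = 0.072
II: 1789/1110 ≈ 1.612 → |1.612 − 1.414| = 0.198
III: 1015/741 ≈ 1.370 → |1.370 − 1.414| = 0.044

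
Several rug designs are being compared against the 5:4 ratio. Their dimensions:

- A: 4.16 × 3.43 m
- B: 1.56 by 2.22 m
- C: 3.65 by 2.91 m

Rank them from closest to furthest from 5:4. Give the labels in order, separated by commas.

A: 4.16/3.43 ≈ 1.213 → |1.213 − 1.250| = 0.037
B: 2.22/1.56 ≈ 1.423 → |1.423 − 1.250| = 0.173
C: 3.65/2.91 ≈ 1.254 → |1.254 − 1.250| = 0.004

C, A, B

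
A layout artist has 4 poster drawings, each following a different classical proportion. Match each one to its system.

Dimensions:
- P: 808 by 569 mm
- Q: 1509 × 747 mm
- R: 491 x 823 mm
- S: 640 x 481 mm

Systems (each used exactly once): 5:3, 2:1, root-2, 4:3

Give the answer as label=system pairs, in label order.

P = 808/569 ≈ 1.420 → root-2 (1.414)
Q = 1509/747 ≈ 2.020 → 2:1 (2.000)
R = 823/491 ≈ 1.676 → 5:3 (1.667)
S = 640/481 ≈ 1.331 → 4:3 (1.333)

P=root-2, Q=2:1, R=5:3, S=4:3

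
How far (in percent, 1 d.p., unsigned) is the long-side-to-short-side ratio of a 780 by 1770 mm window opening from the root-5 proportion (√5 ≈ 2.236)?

1.5%

Ratio = 1770 / 780 ≈ 2.2692.
Ideal root-5 ≈ 2.2361. |2.2692 − 2.2361| / 2.2361 ≈ 1.48% → 1.5%.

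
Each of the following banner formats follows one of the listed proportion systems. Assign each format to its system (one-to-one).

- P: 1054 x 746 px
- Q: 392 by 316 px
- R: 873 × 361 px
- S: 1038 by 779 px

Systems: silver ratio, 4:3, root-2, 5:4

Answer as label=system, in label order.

Ratios: P ≈ 1.413; Q ≈ 1.241; R ≈ 2.418; S ≈ 1.332.
Targets: silver ratio ≈ 2.414; 4:3 ≈ 1.333; root-2 ≈ 1.414; 5:4 ≈ 1.250.

P=root-2, Q=5:4, R=silver ratio, S=4:3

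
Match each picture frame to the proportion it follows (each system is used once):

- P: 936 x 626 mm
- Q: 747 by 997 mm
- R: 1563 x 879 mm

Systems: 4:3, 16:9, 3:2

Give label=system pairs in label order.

P=3:2, Q=4:3, R=16:9

Ratios: P ≈ 1.495; Q ≈ 1.335; R ≈ 1.778.
Targets: 4:3 ≈ 1.333; 16:9 ≈ 1.778; 3:2 ≈ 1.500.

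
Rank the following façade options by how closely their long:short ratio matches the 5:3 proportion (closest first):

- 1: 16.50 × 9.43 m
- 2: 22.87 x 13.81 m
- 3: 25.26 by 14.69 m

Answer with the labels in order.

Ratios: 1 = 16.50 / 9.43 ≈ 1.750; 2 = 22.87 / 13.81 ≈ 1.656; 3 = 25.26 / 14.69 ≈ 1.720.
|Δ from 1.667|: 1 0.083; 2 0.011; 3 0.053.

2, 3, 1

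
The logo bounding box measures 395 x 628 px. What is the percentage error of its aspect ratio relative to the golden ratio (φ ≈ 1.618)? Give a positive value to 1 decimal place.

Ratio = 628 / 395 ≈ 1.5899.
Ideal golden ratio ≈ 1.6180. |1.5899 − 1.6180| / 1.6180 ≈ 1.74% → 1.7%.

1.7%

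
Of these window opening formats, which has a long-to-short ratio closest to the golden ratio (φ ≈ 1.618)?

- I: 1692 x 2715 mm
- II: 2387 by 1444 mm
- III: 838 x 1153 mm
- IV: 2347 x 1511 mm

Target golden ratio ≈ 1.618.
I: 1.605 (Δ0.013)  II: 1.653 (Δ0.035)  III: 1.376 (Δ0.242)  IV: 1.553 (Δ0.065)

I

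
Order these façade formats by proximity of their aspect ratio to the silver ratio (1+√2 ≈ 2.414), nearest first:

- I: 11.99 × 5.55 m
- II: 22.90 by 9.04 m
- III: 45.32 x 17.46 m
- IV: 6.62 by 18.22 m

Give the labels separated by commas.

II, III, I, IV

Ratios: I = 11.99 / 5.55 ≈ 2.160; II = 22.90 / 9.04 ≈ 2.533; III = 45.32 / 17.46 ≈ 2.596; IV = 18.22 / 6.62 ≈ 2.752.
|Δ from 2.414|: I 0.254; II 0.119; III 0.182; IV 0.338.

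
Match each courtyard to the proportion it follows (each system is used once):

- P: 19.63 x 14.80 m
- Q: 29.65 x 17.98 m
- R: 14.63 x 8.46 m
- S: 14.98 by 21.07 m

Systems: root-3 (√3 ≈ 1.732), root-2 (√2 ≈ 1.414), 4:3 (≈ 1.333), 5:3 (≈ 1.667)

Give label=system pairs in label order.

P = 19.63/14.80 ≈ 1.326 → 4:3 (1.333)
Q = 29.65/17.98 ≈ 1.649 → 5:3 (1.667)
R = 14.63/8.46 ≈ 1.729 → root-3 (1.732)
S = 21.07/14.98 ≈ 1.407 → root-2 (1.414)

P=4:3, Q=5:3, R=root-3, S=root-2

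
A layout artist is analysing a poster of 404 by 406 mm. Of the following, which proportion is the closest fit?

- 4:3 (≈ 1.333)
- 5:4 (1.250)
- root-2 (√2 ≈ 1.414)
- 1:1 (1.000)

1:1

406/404 ≈ 1.005. Nearest candidates are 1:1 (1.000, off by 0.005) and 5:4 (1.250, off by 0.245).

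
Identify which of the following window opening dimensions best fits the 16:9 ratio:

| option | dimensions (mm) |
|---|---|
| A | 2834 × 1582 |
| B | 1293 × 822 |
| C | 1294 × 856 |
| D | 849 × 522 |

A

Target 16:9 ≈ 1.778.
A: 1.791 (Δ0.013)  B: 1.573 (Δ0.205)  C: 1.512 (Δ0.266)  D: 1.626 (Δ0.152)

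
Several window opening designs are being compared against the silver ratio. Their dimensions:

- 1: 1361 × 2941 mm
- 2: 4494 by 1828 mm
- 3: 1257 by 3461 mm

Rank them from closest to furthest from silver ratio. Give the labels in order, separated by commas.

2, 1, 3

Ratios: 1 = 2941 / 1361 ≈ 2.161; 2 = 4494 / 1828 ≈ 2.458; 3 = 3461 / 1257 ≈ 2.753.
|Δ from 2.414|: 1 0.253; 2 0.044; 3 0.339.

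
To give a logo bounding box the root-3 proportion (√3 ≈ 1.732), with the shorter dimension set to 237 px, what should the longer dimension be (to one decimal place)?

410.5 px

root-3 ≈ 1.73205.
Longer side = 237 × 1.73205 ≈ 410.496 → 410.5 px.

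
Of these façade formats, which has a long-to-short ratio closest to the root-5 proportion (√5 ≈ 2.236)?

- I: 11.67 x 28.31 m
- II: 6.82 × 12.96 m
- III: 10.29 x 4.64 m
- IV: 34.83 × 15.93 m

Ratios (long/short): I ≈ 2.426; II ≈ 1.900; III ≈ 2.218; IV ≈ 2.186.
root-5 ≈ 2.236; option III is nearest (Δ 0.018).

III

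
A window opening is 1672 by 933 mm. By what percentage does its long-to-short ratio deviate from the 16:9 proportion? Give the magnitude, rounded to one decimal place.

Ratio = 1672 / 933 ≈ 1.7921.
Ideal 16:9 ≈ 1.7778. |1.7921 − 1.7778| / 1.7778 ≈ 0.80% → 0.8%.

0.8%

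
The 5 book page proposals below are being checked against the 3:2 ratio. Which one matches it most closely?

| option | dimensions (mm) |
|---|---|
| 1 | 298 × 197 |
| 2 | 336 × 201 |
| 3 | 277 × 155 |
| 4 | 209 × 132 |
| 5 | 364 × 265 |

1

Ratios (long/short): 1 ≈ 1.513; 2 ≈ 1.672; 3 ≈ 1.787; 4 ≈ 1.583; 5 ≈ 1.374.
3:2 ≈ 1.500; option 1 is nearest (Δ 0.013).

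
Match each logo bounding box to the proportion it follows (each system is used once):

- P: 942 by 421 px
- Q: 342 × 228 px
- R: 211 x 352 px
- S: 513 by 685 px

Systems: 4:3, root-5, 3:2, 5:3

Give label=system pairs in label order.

P=root-5, Q=3:2, R=5:3, S=4:3

P = 942/421 ≈ 2.238 → root-5 (2.236)
Q = 342/228 ≈ 1.500 → 3:2 (1.500)
R = 352/211 ≈ 1.668 → 5:3 (1.667)
S = 685/513 ≈ 1.335 → 4:3 (1.333)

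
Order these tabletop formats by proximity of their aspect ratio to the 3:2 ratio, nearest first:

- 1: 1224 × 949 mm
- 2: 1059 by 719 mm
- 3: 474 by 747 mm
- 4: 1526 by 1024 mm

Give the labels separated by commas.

1: 1224/949 ≈ 1.290 → |1.290 − 1.500| = 0.210
2: 1059/719 ≈ 1.473 → |1.473 − 1.500| = 0.027
3: 747/474 ≈ 1.576 → |1.576 − 1.500| = 0.076
4: 1526/1024 ≈ 1.490 → |1.490 − 1.500| = 0.010

4, 2, 3, 1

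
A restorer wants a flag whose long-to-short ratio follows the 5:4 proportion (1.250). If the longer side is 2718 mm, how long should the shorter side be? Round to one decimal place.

2174.4 mm

5:4 = 1.25000.
Shorter side = 2718 ÷ 1.25000 ≈ 2174.400 → 2174.4 mm.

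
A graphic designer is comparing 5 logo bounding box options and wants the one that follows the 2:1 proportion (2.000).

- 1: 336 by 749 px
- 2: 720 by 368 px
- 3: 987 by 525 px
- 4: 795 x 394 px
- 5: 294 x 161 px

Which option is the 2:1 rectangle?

Ratios (long/short): 1 ≈ 2.229; 2 ≈ 1.957; 3 ≈ 1.880; 4 ≈ 2.018; 5 ≈ 1.826.
2:1 ≈ 2.000; option 4 is nearest (Δ 0.018).

4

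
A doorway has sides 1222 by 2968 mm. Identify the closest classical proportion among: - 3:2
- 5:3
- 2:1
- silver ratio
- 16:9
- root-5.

Ratio = 2968 / 1222 ≈ 2.429.
Distances: 3:2 1.500 (Δ 0.929); 5:3 1.667 (Δ 0.762); 2:1 2.000 (Δ 0.429); silver ratio 2.414 (Δ 0.015); 16:9 1.778 (Δ 0.651); root-5 2.236 (Δ 0.193).

silver ratio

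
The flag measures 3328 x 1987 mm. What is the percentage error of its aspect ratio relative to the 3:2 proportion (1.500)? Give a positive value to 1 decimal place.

11.7%

Ratio = 3328 / 1987 ≈ 1.6749.
Ideal 3:2 = 1.5000. |1.6749 − 1.5000| / 1.5000 ≈ 11.66% → 11.7%.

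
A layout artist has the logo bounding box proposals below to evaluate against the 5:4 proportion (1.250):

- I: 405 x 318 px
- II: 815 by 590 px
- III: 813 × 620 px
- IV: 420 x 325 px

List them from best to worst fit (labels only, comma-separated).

I, IV, III, II

Ratios: I = 405 / 318 ≈ 1.274; II = 815 / 590 ≈ 1.381; III = 813 / 620 ≈ 1.311; IV = 420 / 325 ≈ 1.292.
|Δ from 1.250|: I 0.024; II 0.131; III 0.061; IV 0.042.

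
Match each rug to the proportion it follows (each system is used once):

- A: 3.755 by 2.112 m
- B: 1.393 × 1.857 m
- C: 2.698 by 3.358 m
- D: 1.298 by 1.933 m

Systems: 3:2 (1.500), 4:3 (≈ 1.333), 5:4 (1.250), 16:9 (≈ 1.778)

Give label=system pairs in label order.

A=16:9, B=4:3, C=5:4, D=3:2

Ratios: A ≈ 1.778; B ≈ 1.333; C ≈ 1.245; D ≈ 1.489.
Targets: 3:2 ≈ 1.500; 4:3 ≈ 1.333; 5:4 ≈ 1.250; 16:9 ≈ 1.778.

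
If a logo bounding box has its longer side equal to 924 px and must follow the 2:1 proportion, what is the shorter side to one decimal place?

2:1 = 2.00000.
Shorter side = 924 ÷ 2.00000 ≈ 462.000 → 462.0 px.

462.0 px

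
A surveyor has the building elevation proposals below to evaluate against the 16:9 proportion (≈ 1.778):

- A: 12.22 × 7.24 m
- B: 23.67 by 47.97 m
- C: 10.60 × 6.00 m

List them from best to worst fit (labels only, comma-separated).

C, A, B

Ratios: A = 12.22 / 7.24 ≈ 1.688; B = 47.97 / 23.67 ≈ 2.027; C = 10.60 / 6.00 ≈ 1.767.
|Δ from 1.778|: A 0.090; B 0.249; C 0.011.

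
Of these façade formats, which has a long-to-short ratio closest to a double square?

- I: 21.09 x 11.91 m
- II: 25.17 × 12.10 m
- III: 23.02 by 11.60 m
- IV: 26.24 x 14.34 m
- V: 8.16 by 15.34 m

III

Target 2:1 ≈ 2.000.
I: 1.771 (Δ0.229)  II: 2.080 (Δ0.080)  III: 1.984 (Δ0.016)  IV: 1.830 (Δ0.170)  V: 1.880 (Δ0.120)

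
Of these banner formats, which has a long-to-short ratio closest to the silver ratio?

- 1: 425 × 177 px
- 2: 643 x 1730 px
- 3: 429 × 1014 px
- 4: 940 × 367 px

Ratios (long/short): 1 ≈ 2.401; 2 ≈ 2.691; 3 ≈ 2.364; 4 ≈ 2.561.
silver ratio ≈ 2.414; option 1 is nearest (Δ 0.013).

1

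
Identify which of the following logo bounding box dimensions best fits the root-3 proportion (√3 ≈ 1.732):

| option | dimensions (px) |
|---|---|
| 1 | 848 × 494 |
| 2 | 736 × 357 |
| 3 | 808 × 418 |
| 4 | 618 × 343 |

1

Ratios (long/short): 1 ≈ 1.717; 2 ≈ 2.062; 3 ≈ 1.933; 4 ≈ 1.802.
root-3 ≈ 1.732; option 1 is nearest (Δ 0.015).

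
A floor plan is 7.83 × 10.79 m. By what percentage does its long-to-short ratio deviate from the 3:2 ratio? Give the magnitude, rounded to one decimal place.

8.1%

Ratio = 10.79 / 7.83 ≈ 1.3780.
Ideal 3:2 = 1.5000. |1.3780 − 1.5000| / 1.5000 ≈ 8.13% → 8.1%.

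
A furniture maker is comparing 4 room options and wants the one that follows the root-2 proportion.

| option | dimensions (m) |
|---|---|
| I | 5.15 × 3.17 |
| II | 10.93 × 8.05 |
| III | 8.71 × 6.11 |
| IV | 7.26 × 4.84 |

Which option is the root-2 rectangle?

III

Target root-2 ≈ 1.414.
I: 1.625 (Δ0.211)  II: 1.358 (Δ0.056)  III: 1.426 (Δ0.012)  IV: 1.500 (Δ0.086)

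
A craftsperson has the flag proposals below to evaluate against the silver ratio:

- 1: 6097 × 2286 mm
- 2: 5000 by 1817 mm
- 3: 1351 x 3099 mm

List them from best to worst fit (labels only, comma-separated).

Ratios: 1 = 6097 / 2286 ≈ 2.667; 2 = 5000 / 1817 ≈ 2.752; 3 = 3099 / 1351 ≈ 2.294.
|Δ from 2.414|: 1 0.253; 2 0.338; 3 0.120.

3, 1, 2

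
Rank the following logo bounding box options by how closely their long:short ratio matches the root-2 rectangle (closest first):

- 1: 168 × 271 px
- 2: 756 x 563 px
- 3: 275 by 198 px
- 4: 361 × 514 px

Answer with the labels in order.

4, 3, 2, 1

Ratios: 1 = 271 / 168 ≈ 1.613; 2 = 756 / 563 ≈ 1.343; 3 = 275 / 198 ≈ 1.389; 4 = 514 / 361 ≈ 1.424.
|Δ from 1.414|: 1 0.199; 2 0.071; 3 0.025; 4 0.010.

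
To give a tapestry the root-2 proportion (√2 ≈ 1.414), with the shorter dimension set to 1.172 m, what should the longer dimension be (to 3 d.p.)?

root-2 ≈ 1.41421.
Longer side = 1.172 × 1.41421 ≈ 1.65745 → 1.657 m.

1.657 m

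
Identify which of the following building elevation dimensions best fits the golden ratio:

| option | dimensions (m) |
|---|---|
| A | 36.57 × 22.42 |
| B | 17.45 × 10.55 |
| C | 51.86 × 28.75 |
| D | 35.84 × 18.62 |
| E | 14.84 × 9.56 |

A

Ratios (long/short): A ≈ 1.631; B ≈ 1.654; C ≈ 1.804; D ≈ 1.925; E ≈ 1.552.
golden ratio ≈ 1.618; option A is nearest (Δ 0.013).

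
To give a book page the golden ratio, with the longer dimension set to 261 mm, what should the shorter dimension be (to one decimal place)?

161.3 mm

golden ratio ≈ 1.61803.
Shorter side = 261 ÷ 1.61803 ≈ 161.307 → 161.3 mm.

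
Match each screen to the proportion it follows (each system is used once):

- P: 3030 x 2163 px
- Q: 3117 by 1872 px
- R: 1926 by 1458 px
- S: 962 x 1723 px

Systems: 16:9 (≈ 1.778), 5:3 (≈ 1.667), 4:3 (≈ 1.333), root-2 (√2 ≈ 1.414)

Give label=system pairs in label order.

Ratios: P ≈ 1.401; Q ≈ 1.665; R ≈ 1.321; S ≈ 1.791.
Targets: 16:9 ≈ 1.778; 5:3 ≈ 1.667; 4:3 ≈ 1.333; root-2 ≈ 1.414.

P=root-2, Q=5:3, R=4:3, S=16:9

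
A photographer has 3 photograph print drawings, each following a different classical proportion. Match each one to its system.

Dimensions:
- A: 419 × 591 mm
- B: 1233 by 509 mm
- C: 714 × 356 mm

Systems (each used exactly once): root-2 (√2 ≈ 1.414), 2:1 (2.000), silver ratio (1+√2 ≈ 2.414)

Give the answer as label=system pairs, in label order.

A=root-2, B=silver ratio, C=2:1

A = 591/419 ≈ 1.411 → root-2 (1.414)
B = 1233/509 ≈ 2.422 → silver ratio (2.414)
C = 714/356 ≈ 2.006 → 2:1 (2.000)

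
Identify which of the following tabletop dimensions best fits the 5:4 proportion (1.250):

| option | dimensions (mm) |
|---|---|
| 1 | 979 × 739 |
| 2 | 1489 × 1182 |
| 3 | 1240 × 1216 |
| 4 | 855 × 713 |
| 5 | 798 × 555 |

2

Target 5:4 ≈ 1.250.
1: 1.325 (Δ0.075)  2: 1.260 (Δ0.010)  3: 1.020 (Δ0.230)  4: 1.199 (Δ0.051)  5: 1.438 (Δ0.188)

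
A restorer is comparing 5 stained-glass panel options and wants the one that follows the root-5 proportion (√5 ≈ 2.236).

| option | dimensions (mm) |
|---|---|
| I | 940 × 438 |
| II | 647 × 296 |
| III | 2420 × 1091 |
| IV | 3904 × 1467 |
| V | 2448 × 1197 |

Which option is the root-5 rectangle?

Target root-5 ≈ 2.236.
I: 2.146 (Δ0.090)  II: 2.186 (Δ0.050)  III: 2.218 (Δ0.018)  IV: 2.661 (Δ0.425)  V: 2.045 (Δ0.191)

III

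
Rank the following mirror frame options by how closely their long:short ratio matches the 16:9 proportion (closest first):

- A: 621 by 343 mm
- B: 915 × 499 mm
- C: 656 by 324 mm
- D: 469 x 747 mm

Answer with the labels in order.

A, B, D, C

A: 621/343 ≈ 1.810 → |1.810 − 1.778| = 0.032
B: 915/499 ≈ 1.834 → |1.834 − 1.778| = 0.056
C: 656/324 ≈ 2.025 → |2.025 − 1.778| = 0.247
D: 747/469 ≈ 1.593 → |1.593 − 1.778| = 0.185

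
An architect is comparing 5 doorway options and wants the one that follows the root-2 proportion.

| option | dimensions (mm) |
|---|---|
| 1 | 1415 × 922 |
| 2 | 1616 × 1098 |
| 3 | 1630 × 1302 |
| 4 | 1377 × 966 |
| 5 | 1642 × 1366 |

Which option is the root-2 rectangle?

Ratios (long/short): 1 ≈ 1.535; 2 ≈ 1.472; 3 ≈ 1.252; 4 ≈ 1.425; 5 ≈ 1.202.
root-2 ≈ 1.414; option 4 is nearest (Δ 0.011).

4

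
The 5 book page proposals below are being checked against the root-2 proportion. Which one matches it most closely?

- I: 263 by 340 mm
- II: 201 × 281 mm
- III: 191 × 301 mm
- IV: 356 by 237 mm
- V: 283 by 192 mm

Ratios (long/short): I ≈ 1.293; II ≈ 1.398; III ≈ 1.576; IV ≈ 1.502; V ≈ 1.474.
root-2 ≈ 1.414; option II is nearest (Δ 0.016).

II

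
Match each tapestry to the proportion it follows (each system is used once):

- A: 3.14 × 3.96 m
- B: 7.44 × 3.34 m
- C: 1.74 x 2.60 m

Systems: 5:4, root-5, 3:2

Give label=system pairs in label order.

A=5:4, B=root-5, C=3:2

A = 3.96/3.14 ≈ 1.261 → 5:4 (1.250)
B = 7.44/3.34 ≈ 2.228 → root-5 (2.236)
C = 2.60/1.74 ≈ 1.494 → 3:2 (1.500)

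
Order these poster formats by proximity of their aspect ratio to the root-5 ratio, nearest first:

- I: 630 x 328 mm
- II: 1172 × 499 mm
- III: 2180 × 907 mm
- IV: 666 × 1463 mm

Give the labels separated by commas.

IV, II, III, I

Ratios: I = 630 / 328 ≈ 1.921; II = 1172 / 499 ≈ 2.349; III = 2180 / 907 ≈ 2.404; IV = 1463 / 666 ≈ 2.197.
|Δ from 2.236|: I 0.315; II 0.113; III 0.168; IV 0.039.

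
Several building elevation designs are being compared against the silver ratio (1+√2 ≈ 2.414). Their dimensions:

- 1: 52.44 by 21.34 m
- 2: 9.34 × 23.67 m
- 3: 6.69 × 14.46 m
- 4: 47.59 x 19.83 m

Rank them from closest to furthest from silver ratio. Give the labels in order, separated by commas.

1: 52.44/21.34 ≈ 2.457 → |2.457 − 2.414| = 0.043
2: 23.67/9.34 ≈ 2.534 → |2.534 − 2.414| = 0.120
3: 14.46/6.69 ≈ 2.161 → |2.161 − 2.414| = 0.253
4: 47.59/19.83 ≈ 2.400 → |2.400 − 2.414| = 0.014

4, 1, 2, 3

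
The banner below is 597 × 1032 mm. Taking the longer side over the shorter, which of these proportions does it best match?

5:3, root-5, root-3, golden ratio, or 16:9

root-3

Ratio = 1032 / 597 ≈ 1.729.
Distances: 5:3 1.667 (Δ 0.062); root-5 2.236 (Δ 0.507); root-3 1.732 (Δ 0.003); golden ratio 1.618 (Δ 0.111); 16:9 1.778 (Δ 0.049).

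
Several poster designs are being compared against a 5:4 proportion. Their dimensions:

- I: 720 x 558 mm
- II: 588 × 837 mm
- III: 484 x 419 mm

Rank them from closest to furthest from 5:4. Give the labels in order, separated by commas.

I: 720/558 ≈ 1.290 → |1.290 − 1.250| = 0.040
II: 837/588 ≈ 1.423 → |1.423 − 1.250| = 0.173
III: 484/419 ≈ 1.155 → |1.155 − 1.250| = 0.095

I, III, II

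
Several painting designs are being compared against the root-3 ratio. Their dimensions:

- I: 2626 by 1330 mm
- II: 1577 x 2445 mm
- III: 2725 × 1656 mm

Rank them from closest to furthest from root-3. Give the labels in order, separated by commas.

Ratios: I = 2626 / 1330 ≈ 1.974; II = 2445 / 1577 ≈ 1.550; III = 2725 / 1656 ≈ 1.646.
|Δ from 1.732|: I 0.242; II 0.182; III 0.086.

III, II, I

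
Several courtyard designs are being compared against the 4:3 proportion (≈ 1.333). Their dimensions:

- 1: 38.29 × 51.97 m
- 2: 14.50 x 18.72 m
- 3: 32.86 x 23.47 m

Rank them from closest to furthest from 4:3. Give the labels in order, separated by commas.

1, 2, 3

1: 51.97/38.29 ≈ 1.357 → |1.357 − 1.333| = 0.024
2: 18.72/14.50 ≈ 1.291 → |1.291 − 1.333| = 0.042
3: 32.86/23.47 ≈ 1.400 → |1.400 − 1.333| = 0.067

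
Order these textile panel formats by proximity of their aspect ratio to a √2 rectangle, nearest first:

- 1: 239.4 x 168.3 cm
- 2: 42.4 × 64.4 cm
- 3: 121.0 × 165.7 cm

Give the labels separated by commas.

Ratios: 1 = 239.4 / 168.3 ≈ 1.422; 2 = 64.4 / 42.4 ≈ 1.519; 3 = 165.7 / 121.0 ≈ 1.369.
|Δ from 1.414|: 1 0.008; 2 0.105; 3 0.045.

1, 3, 2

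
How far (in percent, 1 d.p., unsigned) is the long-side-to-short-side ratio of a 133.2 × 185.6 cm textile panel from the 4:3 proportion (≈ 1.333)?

Ratio = 185.6 / 133.2 ≈ 1.3934.
Ideal 4:3 ≈ 1.3333. |1.3934 − 1.3333| / 1.3333 ≈ 4.51% → 4.5%.

4.5%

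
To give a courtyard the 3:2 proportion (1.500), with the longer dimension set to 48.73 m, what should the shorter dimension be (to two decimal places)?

3:2 = 1.50000.
Shorter side = 48.73 ÷ 1.50000 ≈ 32.4867 → 32.49 m.

32.49 m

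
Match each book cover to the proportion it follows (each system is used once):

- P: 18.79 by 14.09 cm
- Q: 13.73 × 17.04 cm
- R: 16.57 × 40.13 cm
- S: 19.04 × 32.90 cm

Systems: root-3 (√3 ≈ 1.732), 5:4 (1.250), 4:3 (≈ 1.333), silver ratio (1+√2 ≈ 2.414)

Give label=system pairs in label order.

P = 18.79/14.09 ≈ 1.334 → 4:3 (1.333)
Q = 17.04/13.73 ≈ 1.241 → 5:4 (1.250)
R = 40.13/16.57 ≈ 2.422 → silver ratio (2.414)
S = 32.90/19.04 ≈ 1.728 → root-3 (1.732)

P=4:3, Q=5:4, R=silver ratio, S=root-3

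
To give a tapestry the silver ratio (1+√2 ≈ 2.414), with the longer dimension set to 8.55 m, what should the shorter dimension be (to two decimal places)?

silver ratio ≈ 2.41421.
Shorter side = 8.55 ÷ 2.41421 ≈ 3.5415 → 3.54 m.

3.54 m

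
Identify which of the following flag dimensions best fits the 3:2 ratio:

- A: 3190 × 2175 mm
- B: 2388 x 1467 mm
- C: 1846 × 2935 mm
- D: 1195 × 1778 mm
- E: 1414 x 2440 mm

Ratios (long/short): A ≈ 1.467; B ≈ 1.628; C ≈ 1.590; D ≈ 1.488; E ≈ 1.726.
3:2 ≈ 1.500; option D is nearest (Δ 0.012).

D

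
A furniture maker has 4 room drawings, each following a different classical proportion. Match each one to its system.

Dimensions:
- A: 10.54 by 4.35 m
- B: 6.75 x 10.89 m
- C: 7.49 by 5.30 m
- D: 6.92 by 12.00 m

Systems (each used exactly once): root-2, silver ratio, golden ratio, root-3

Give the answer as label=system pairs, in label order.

Ratios: A ≈ 2.423; B ≈ 1.613; C ≈ 1.413; D ≈ 1.734.
Targets: root-2 ≈ 1.414; silver ratio ≈ 2.414; golden ratio ≈ 1.618; root-3 ≈ 1.732.

A=silver ratio, B=golden ratio, C=root-2, D=root-3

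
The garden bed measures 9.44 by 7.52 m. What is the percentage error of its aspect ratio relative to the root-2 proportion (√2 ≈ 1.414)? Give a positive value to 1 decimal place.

Ratio = 9.44 / 7.52 ≈ 1.2553.
Ideal root-2 ≈ 1.4142. |1.2553 − 1.4142| / 1.4142 ≈ 11.24% → 11.2%.

11.2%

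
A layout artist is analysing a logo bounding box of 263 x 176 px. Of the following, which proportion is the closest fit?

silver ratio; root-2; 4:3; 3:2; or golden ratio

3:2

Ratio = 263 / 176 ≈ 1.494.
Distances: silver ratio 2.414 (Δ 0.920); root-2 1.414 (Δ 0.080); 4:3 1.333 (Δ 0.161); 3:2 1.500 (Δ 0.006); golden ratio 1.618 (Δ 0.124).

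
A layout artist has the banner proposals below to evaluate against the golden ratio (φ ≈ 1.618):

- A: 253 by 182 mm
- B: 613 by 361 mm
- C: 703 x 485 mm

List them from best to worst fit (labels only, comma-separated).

A: 253/182 ≈ 1.390 → |1.390 − 1.618| = 0.228
B: 613/361 ≈ 1.698 → |1.698 − 1.618| = 0.080
C: 703/485 ≈ 1.449 → |1.449 − 1.618| = 0.169

B, C, A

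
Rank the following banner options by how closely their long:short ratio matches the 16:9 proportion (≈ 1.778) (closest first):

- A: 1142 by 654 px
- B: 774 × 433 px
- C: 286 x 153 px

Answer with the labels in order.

A: 1142/654 ≈ 1.746 → |1.746 − 1.778| = 0.032
B: 774/433 ≈ 1.788 → |1.788 − 1.778| = 0.010
C: 286/153 ≈ 1.869 → |1.869 − 1.778| = 0.091

B, A, C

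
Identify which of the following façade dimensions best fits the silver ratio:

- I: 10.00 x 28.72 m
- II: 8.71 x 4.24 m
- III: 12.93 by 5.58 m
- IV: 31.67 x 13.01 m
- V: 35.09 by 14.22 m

Target silver ratio ≈ 2.414.
I: 2.872 (Δ0.458)  II: 2.054 (Δ0.360)  III: 2.317 (Δ0.097)  IV: 2.434 (Δ0.020)  V: 2.468 (Δ0.054)

IV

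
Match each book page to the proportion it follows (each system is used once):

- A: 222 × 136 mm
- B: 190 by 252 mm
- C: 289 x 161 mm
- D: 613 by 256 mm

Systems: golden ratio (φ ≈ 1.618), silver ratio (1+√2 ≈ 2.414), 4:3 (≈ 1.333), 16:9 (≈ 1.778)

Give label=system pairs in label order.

Ratios: A ≈ 1.632; B ≈ 1.326; C ≈ 1.795; D ≈ 2.395.
Targets: golden ratio ≈ 1.618; silver ratio ≈ 2.414; 4:3 ≈ 1.333; 16:9 ≈ 1.778.

A=golden ratio, B=4:3, C=16:9, D=silver ratio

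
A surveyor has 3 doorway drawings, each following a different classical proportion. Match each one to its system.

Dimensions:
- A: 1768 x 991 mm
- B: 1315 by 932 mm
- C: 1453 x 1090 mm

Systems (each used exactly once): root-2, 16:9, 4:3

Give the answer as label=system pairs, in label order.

A=16:9, B=root-2, C=4:3

A = 1768/991 ≈ 1.784 → 16:9 (1.778)
B = 1315/932 ≈ 1.411 → root-2 (1.414)
C = 1453/1090 ≈ 1.333 → 4:3 (1.333)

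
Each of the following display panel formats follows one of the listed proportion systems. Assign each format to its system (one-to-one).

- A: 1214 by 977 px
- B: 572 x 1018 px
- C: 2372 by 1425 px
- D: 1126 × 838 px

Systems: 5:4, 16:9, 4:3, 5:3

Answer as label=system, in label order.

A=5:4, B=16:9, C=5:3, D=4:3

A = 1214/977 ≈ 1.243 → 5:4 (1.250)
B = 1018/572 ≈ 1.780 → 16:9 (1.778)
C = 2372/1425 ≈ 1.665 → 5:3 (1.667)
D = 1126/838 ≈ 1.344 → 4:3 (1.333)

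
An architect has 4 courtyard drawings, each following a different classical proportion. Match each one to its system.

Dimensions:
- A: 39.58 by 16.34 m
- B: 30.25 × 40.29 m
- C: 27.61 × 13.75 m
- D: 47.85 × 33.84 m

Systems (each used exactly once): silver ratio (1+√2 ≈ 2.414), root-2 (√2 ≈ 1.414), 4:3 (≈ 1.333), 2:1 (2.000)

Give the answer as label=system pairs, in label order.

A=silver ratio, B=4:3, C=2:1, D=root-2

A = 39.58/16.34 ≈ 2.422 → silver ratio (2.414)
B = 40.29/30.25 ≈ 1.332 → 4:3 (1.333)
C = 27.61/13.75 ≈ 2.008 → 2:1 (2.000)
D = 47.85/33.84 ≈ 1.414 → root-2 (1.414)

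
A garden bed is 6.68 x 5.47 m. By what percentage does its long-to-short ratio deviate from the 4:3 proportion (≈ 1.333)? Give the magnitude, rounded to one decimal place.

Ratio = 6.68 / 5.47 ≈ 1.2212.
Ideal 4:3 ≈ 1.3333. |1.2212 − 1.3333| / 1.3333 ≈ 8.41% → 8.4%.

8.4%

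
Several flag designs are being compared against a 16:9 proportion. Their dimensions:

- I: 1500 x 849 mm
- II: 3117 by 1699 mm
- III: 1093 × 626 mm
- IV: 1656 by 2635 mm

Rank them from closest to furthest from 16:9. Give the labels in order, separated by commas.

I: 1500/849 ≈ 1.767 → |1.767 − 1.778| = 0.011
II: 3117/1699 ≈ 1.835 → |1.835 − 1.778| = 0.057
III: 1093/626 ≈ 1.746 → |1.746 − 1.778| = 0.032
IV: 2635/1656 ≈ 1.591 → |1.591 − 1.778| = 0.187

I, III, II, IV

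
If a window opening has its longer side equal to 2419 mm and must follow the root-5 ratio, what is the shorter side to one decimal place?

root-5 ≈ 2.23607.
Shorter side = 2419 ÷ 2.23607 ≈ 1081.809 → 1081.8 mm.

1081.8 mm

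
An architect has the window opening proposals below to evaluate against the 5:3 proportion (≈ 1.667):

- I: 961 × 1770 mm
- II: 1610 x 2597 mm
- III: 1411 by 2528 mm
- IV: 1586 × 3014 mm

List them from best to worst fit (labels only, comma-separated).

II, III, I, IV

Ratios: I = 1770 / 961 ≈ 1.842; II = 2597 / 1610 ≈ 1.613; III = 2528 / 1411 ≈ 1.792; IV = 3014 / 1586 ≈ 1.900.
|Δ from 1.667|: I 0.175; II 0.054; III 0.125; IV 0.233.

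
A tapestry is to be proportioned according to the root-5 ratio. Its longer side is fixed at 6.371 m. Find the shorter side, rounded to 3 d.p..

root-5 ≈ 2.23607.
Shorter side = 6.371 ÷ 2.23607 ≈ 2.84920 → 2.849 m.

2.849 m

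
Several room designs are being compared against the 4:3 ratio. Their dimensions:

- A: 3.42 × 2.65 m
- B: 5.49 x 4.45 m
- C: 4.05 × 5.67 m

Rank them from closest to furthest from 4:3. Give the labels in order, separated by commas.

A: 3.42/2.65 ≈ 1.291 → |1.291 − 1.333| = 0.042
B: 5.49/4.45 ≈ 1.234 → |1.234 − 1.333| = 0.099
C: 5.67/4.05 ≈ 1.400 → |1.400 − 1.333| = 0.067

A, C, B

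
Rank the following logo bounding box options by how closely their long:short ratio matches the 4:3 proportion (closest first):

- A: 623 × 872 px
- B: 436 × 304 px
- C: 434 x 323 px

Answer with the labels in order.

C, A, B

A: 872/623 ≈ 1.400 → |1.400 − 1.333| = 0.067
B: 436/304 ≈ 1.434 → |1.434 − 1.333| = 0.101
C: 434/323 ≈ 1.344 → |1.344 − 1.333| = 0.011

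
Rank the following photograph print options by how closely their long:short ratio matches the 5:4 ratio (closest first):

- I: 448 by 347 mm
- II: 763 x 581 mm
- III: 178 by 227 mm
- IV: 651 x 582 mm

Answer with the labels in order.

III, I, II, IV

Ratios: I = 448 / 347 ≈ 1.291; II = 763 / 581 ≈ 1.313; III = 227 / 178 ≈ 1.275; IV = 651 / 582 ≈ 1.119.
|Δ from 1.250|: I 0.041; II 0.063; III 0.025; IV 0.131.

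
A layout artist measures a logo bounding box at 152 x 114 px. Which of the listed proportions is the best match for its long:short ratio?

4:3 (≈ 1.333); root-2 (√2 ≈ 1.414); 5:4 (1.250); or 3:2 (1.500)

4:3

152/114 ≈ 1.333. Nearest candidates are 4:3 (1.333, off by 0.000) and root-2 (1.414, off by 0.081).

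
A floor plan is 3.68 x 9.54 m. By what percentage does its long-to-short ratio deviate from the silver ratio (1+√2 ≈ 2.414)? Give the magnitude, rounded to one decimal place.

7.4%

Ratio = 9.54 / 3.68 ≈ 2.5924.
Ideal silver ratio ≈ 2.4142. |2.5924 − 2.4142| / 2.4142 ≈ 7.38% → 7.4%.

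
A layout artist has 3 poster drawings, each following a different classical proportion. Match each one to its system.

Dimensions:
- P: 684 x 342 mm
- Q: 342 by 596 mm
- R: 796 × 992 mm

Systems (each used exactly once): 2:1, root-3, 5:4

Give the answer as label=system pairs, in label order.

P = 684/342 ≈ 2.000 → 2:1 (2.000)
Q = 596/342 ≈ 1.743 → root-3 (1.732)
R = 992/796 ≈ 1.246 → 5:4 (1.250)

P=2:1, Q=root-3, R=5:4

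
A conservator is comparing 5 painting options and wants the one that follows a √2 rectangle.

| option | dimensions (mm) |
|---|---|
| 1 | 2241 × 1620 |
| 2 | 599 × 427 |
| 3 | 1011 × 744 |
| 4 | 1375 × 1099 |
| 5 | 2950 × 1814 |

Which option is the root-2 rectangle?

Target root-2 ≈ 1.414.
1: 1.383 (Δ0.031)  2: 1.403 (Δ0.011)  3: 1.359 (Δ0.055)  4: 1.251 (Δ0.163)  5: 1.626 (Δ0.212)

2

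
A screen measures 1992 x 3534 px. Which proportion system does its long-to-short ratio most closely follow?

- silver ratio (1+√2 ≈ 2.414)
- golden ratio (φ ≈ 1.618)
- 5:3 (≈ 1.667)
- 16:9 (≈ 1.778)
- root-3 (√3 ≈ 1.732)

Ratio = 3534 / 1992 ≈ 1.774.
Distances: silver ratio 2.414 (Δ 0.640); golden ratio 1.618 (Δ 0.156); 5:3 1.667 (Δ 0.107); 16:9 1.778 (Δ 0.004); root-3 1.732 (Δ 0.042).

16:9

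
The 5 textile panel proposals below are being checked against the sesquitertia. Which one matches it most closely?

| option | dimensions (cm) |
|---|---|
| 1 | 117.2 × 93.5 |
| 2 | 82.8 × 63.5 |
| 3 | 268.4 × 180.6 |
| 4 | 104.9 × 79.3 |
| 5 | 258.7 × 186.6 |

Ratios (long/short): 1 ≈ 1.253; 2 ≈ 1.304; 3 ≈ 1.486; 4 ≈ 1.323; 5 ≈ 1.386.
4:3 ≈ 1.333; option 4 is nearest (Δ 0.010).

4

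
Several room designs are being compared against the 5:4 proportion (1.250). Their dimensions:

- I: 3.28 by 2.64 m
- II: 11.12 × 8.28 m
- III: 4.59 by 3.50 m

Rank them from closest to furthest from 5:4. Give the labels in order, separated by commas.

I, III, II

Ratios: I = 3.28 / 2.64 ≈ 1.242; II = 11.12 / 8.28 ≈ 1.343; III = 4.59 / 3.50 ≈ 1.311.
|Δ from 1.250|: I 0.008; II 0.093; III 0.061.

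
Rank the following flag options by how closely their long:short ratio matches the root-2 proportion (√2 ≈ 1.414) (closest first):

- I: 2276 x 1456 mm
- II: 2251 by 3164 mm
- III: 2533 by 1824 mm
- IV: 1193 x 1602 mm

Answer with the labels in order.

Ratios: I = 2276 / 1456 ≈ 1.563; II = 3164 / 2251 ≈ 1.406; III = 2533 / 1824 ≈ 1.389; IV = 1602 / 1193 ≈ 1.343.
|Δ from 1.414|: I 0.149; II 0.008; III 0.025; IV 0.071.

II, III, IV, I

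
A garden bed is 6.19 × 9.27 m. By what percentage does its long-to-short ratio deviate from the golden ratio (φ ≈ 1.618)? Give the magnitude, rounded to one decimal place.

Ratio = 9.27 / 6.19 ≈ 1.4976.
Ideal golden ratio ≈ 1.6180. |1.4976 − 1.6180| / 1.6180 ≈ 7.44% → 7.4%.

7.4%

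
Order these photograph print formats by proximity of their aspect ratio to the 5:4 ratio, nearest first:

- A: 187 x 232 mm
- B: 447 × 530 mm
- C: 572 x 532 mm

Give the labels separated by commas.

A, B, C

A: 232/187 ≈ 1.241 → |1.241 − 1.250| = 0.009
B: 530/447 ≈ 1.186 → |1.186 − 1.250| = 0.064
C: 572/532 ≈ 1.075 → |1.075 − 1.250| = 0.175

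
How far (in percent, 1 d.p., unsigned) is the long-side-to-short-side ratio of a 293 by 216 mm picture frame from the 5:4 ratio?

8.5%

Ratio = 293 / 216 ≈ 1.3565.
Ideal 5:4 = 1.2500. |1.3565 − 1.2500| / 1.2500 ≈ 8.52% → 8.5%.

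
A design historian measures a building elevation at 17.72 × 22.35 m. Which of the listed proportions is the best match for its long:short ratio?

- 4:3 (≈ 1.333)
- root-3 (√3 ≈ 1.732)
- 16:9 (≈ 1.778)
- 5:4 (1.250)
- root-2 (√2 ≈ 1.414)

5:4

22.35/17.72 ≈ 1.261. Nearest candidates are 5:4 (1.250, off by 0.011) and 4:3 (1.333, off by 0.072).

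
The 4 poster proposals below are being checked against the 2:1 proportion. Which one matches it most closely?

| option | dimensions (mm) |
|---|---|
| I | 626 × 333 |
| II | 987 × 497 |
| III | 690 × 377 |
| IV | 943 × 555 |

Ratios (long/short): I ≈ 1.880; II ≈ 1.986; III ≈ 1.830; IV ≈ 1.699.
2:1 ≈ 2.000; option II is nearest (Δ 0.014).

II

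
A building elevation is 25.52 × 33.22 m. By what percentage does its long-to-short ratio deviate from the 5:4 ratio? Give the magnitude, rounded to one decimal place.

4.1%

Ratio = 33.22 / 25.52 ≈ 1.3017.
Ideal 5:4 = 1.2500. |1.3017 − 1.2500| / 1.2500 ≈ 4.14% → 4.1%.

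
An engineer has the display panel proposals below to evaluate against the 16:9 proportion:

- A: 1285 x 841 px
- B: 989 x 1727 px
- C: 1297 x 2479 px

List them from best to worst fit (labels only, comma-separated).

Ratios: A = 1285 / 841 ≈ 1.528; B = 1727 / 989 ≈ 1.746; C = 2479 / 1297 ≈ 1.911.
|Δ from 1.778|: A 0.250; B 0.032; C 0.133.

B, C, A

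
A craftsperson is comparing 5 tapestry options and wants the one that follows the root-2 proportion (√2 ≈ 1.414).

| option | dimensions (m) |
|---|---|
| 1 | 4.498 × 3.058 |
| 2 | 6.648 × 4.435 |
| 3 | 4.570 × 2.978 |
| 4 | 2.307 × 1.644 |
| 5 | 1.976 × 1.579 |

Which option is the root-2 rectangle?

Target root-2 ≈ 1.414.
1: 1.471 (Δ0.057)  2: 1.499 (Δ0.085)  3: 1.535 (Δ0.121)  4: 1.403 (Δ0.011)  5: 1.251 (Δ0.163)

4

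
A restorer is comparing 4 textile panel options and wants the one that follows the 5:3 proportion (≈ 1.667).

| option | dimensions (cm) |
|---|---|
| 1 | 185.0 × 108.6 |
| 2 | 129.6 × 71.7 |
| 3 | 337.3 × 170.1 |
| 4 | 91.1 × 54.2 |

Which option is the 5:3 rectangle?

4

Ratios (long/short): 1 ≈ 1.703; 2 ≈ 1.808; 3 ≈ 1.983; 4 ≈ 1.681.
5:3 ≈ 1.667; option 4 is nearest (Δ 0.014).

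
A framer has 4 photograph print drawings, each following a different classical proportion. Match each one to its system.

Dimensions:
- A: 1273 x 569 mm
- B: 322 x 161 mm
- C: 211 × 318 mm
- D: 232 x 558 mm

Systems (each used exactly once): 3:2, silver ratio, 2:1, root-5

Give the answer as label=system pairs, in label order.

A=root-5, B=2:1, C=3:2, D=silver ratio

A = 1273/569 ≈ 2.237 → root-5 (2.236)
B = 322/161 ≈ 2.000 → 2:1 (2.000)
C = 318/211 ≈ 1.507 → 3:2 (1.500)
D = 558/232 ≈ 2.405 → silver ratio (2.414)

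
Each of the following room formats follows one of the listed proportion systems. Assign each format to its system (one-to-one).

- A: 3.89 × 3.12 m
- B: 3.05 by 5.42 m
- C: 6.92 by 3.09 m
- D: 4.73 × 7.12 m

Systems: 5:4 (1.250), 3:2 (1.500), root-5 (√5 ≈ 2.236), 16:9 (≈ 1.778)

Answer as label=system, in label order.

A=5:4, B=16:9, C=root-5, D=3:2

A = 3.89/3.12 ≈ 1.247 → 5:4 (1.250)
B = 5.42/3.05 ≈ 1.777 → 16:9 (1.778)
C = 6.92/3.09 ≈ 2.239 → root-5 (2.236)
D = 7.12/4.73 ≈ 1.505 → 3:2 (1.500)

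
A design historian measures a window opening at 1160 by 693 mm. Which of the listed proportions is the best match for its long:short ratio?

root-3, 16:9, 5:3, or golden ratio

1160/693 ≈ 1.674. Nearest candidates are 5:3 (1.667, off by 0.007) and golden ratio (1.618, off by 0.056).

5:3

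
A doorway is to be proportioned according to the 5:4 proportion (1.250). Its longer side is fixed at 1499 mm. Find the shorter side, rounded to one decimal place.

1199.2 mm

5:4 = 1.25000.
Shorter side = 1499 ÷ 1.25000 ≈ 1199.200 → 1199.2 mm.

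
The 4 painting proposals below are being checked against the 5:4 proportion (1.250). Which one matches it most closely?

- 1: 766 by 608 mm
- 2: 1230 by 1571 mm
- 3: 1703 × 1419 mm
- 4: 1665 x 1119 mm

1

Target 5:4 ≈ 1.250.
1: 1.260 (Δ0.010)  2: 1.277 (Δ0.027)  3: 1.200 (Δ0.050)  4: 1.488 (Δ0.238)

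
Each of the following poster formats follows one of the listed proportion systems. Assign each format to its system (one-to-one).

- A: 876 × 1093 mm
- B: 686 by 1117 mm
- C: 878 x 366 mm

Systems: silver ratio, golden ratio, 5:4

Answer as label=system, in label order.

Ratios: A ≈ 1.248; B ≈ 1.628; C ≈ 2.399.
Targets: silver ratio ≈ 2.414; golden ratio ≈ 1.618; 5:4 ≈ 1.250.

A=5:4, B=golden ratio, C=silver ratio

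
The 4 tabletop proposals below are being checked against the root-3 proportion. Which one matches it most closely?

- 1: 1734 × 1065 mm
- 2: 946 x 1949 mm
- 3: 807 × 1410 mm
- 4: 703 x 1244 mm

Ratios (long/short): 1 ≈ 1.628; 2 ≈ 2.060; 3 ≈ 1.747; 4 ≈ 1.770.
root-3 ≈ 1.732; option 3 is nearest (Δ 0.015).

3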